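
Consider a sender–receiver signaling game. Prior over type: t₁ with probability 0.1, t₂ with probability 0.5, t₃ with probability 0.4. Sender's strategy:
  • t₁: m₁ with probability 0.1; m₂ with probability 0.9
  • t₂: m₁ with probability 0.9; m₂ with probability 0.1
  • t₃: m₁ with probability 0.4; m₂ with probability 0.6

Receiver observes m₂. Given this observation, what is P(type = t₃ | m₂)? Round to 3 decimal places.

P(m₂) = 0.1·0.9 + 0.5·0.1 + 0.4·0.6 = 0.38
P(t₃ | m₂) = (0.4·0.6) / 0.38 = 0.24 / 0.38 = 0.631579

0.632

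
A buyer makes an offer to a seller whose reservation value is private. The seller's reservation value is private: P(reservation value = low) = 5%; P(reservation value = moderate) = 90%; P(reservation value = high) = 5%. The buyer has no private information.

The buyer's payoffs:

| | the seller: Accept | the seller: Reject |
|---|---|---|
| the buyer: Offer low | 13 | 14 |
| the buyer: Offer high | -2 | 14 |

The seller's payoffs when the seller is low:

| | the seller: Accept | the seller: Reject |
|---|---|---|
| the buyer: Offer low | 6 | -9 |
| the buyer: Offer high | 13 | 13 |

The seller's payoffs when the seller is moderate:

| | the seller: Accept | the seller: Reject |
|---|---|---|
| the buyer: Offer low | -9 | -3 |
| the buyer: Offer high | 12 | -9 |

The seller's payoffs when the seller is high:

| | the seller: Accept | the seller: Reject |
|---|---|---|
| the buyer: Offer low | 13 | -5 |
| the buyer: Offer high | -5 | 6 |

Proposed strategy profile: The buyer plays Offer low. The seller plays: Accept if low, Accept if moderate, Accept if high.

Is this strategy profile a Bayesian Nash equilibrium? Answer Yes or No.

No

The buyer plays Offer low: E[Offer low] = 0.05·(13) + 0.9·(13) + 0.05·(13) = 13; E[Offer high] = -2. Best-responding. ✓
The seller (reservation value low), facing Offer low: Accept gives 6, Reject gives -9. Proposed Accept is best. ✓
The seller (reservation value moderate), facing Offer low: Accept gives -9, Reject gives -3. Proposed Accept is not best — profitable deviation exists. ✗
The seller (reservation value high), facing Offer low: Accept gives 13, Reject gives -5. Proposed Accept is best. ✓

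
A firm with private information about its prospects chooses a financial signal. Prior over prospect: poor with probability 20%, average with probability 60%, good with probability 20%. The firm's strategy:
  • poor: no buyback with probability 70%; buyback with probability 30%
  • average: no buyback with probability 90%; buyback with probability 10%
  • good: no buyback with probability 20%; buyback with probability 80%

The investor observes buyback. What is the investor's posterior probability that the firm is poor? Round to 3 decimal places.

Apply Bayes' rule using the sender's strategy as the likelihood.
P(buyback) = 0.2·0.3 + 0.6·0.1 + 0.2·0.8 = 0.28
P(poor | buyback) = (0.2·0.3) / 0.28 = 0.06 / 0.28 = 0.214286

0.214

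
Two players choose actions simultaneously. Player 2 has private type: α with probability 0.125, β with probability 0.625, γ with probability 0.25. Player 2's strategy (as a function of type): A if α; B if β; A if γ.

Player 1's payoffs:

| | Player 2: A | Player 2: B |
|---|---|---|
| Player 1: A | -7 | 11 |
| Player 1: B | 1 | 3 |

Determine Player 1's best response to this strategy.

A

Compute Player 1's expected payoff for each action, taking the expectation over Player 2's type.
E[A] = 0.125·(-7) + 0.625·(11) + 0.25·(-7) = 4.25
E[B] = 0.125·(1) + 0.625·(3) + 0.25·(1) = 2.25
Best response: A (4.25 is the largest).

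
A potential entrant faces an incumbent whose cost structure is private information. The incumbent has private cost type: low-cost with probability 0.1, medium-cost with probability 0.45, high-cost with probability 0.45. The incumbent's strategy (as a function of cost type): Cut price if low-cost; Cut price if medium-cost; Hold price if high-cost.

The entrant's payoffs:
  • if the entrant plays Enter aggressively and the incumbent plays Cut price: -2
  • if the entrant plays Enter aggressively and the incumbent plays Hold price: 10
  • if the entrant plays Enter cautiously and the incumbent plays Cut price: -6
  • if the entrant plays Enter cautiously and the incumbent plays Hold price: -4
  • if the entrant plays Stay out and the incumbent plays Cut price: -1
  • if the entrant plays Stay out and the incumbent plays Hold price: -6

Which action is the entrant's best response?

Enter aggressively

E[Enter aggressively] = 0.1·(-2) + 0.45·(-2) + 0.45·(10) = 3.4
E[Enter cautiously] = 0.1·(-6) + 0.45·(-6) + 0.45·(-4) = -5.1
E[Stay out] = 0.1·(-1) + 0.45·(-1) + 0.45·(-6) = -3.25
Best response: Enter aggressively (3.4 is the largest).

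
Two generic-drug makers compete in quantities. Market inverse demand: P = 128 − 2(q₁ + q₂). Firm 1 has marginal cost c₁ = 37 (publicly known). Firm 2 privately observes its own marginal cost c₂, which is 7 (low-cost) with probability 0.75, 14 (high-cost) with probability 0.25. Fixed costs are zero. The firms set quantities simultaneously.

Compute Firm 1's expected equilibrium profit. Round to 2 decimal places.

Type-c best response for Firm 2: q₂(c) = (128 − c)/4 − q₁/2.
Firm 1 maximizes expected profit; its first-order condition is 128 − 4q₁ − 2E[q₂] − 37 = 0.
Substituting E[q₂] and solving: E[c₂] = 8.75, so q₁ = (128 − 2·37 + 8.75)/6 = 10.4583.
E[P] = 128 − 2·(q₁ + E[q₂]) = 57.9167; Firm 1's expected profit = (E[P] − 37)·q₁ = (57.9167 − 37)·10.4583 = 218.753.

218.75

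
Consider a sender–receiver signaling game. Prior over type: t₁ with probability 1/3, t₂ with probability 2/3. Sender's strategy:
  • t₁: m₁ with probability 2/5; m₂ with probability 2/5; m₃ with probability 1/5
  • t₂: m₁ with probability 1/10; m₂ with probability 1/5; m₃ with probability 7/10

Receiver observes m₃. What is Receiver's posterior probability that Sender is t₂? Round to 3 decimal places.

P(m₃) = (1/3)·(1/5) + (2/3)·(7/10) = 8/15
P(t₂ | m₃) = ((2/3)·(7/10)) / (8/15) = (7/15) / (8/15) = 7/8

0.875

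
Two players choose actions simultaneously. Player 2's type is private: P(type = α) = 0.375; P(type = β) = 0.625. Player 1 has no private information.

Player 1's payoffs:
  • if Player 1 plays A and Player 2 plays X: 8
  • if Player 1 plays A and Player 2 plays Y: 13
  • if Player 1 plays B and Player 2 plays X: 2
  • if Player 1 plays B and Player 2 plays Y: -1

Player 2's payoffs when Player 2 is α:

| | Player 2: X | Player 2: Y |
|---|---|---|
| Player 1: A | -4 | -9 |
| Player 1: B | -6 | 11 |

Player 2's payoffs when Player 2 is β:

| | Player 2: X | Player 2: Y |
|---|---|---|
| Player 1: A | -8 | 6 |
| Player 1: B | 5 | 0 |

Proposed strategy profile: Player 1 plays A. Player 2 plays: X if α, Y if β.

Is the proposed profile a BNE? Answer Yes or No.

Yes

Player 1 plays A: E[A] = 0.375·(8) + 0.625·(13) = 11.125; E[B] = 0.125. Best-responding. ✓
Player 2 (type α), facing A: X gives -4, Y gives -9. Proposed X is best. ✓
Player 2 (type β), facing A: X gives -8, Y gives 6. Proposed Y is best. ✓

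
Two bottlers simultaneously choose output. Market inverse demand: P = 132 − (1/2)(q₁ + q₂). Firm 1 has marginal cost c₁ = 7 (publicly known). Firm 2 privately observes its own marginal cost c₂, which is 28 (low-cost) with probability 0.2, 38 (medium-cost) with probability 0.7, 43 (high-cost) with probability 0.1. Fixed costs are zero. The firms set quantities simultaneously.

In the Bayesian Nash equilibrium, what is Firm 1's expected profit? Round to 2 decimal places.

5304.50

Type-c best response for Firm 2: q₂(c) = (132 − c) − q₁/2.
Firm 1 maximizes expected profit; its first-order condition is 132 − q₁ − (1/2)E[q₂] − 7 = 0.
Substituting E[q₂] and solving: E[c₂] = 36.5, so q₁ = (132 − 2·7 + 36.5)/(3/2) = 103.
E[P] = 132 − (1/2)·(q₁ + E[q₂]) = 58.5; Firm 1's expected profit = (E[P] − 7)·q₁ = (58.5 − 7)·103 = 5304.5.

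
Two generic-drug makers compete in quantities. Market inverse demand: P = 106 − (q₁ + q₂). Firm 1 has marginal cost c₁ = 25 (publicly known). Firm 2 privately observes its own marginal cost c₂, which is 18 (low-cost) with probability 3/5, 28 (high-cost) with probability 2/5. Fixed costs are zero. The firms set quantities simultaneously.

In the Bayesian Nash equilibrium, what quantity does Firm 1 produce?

Type-c best response for Firm 2: q₂(c) = (106 − c)/2 − q₁/2.
Firm 1 maximizes expected profit; its first-order condition is 106 − 2q₁ − E[q₂] − 25 = 0.
Substituting E[q₂] and solving: E[c₂] = 22, so q₁ = (106 − 2·25 + 22)/3 = 26.

26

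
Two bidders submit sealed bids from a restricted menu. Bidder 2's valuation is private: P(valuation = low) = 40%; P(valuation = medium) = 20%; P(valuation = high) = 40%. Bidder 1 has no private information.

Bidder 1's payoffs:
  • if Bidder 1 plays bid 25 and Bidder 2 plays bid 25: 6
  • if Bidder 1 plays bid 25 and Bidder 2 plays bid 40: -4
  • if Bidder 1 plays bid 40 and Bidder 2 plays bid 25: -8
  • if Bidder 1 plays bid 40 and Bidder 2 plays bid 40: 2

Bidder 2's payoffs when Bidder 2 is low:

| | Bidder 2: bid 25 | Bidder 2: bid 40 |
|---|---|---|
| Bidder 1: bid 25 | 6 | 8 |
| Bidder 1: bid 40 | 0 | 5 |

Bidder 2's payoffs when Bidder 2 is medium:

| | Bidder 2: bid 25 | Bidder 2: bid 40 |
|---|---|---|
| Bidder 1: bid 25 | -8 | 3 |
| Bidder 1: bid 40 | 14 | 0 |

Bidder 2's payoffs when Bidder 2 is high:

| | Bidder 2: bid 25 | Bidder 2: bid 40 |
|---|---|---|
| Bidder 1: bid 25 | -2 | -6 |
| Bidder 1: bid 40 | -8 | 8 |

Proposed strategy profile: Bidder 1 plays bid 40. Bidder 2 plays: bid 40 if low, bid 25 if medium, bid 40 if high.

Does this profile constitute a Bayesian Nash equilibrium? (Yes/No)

Yes

A profile is a BNE iff every type of every player is best-responding given beliefs about the other side.
Bidder 1 plays bid 40: E[bid 40] = 0.4·(2) + 0.2·(-8) + 0.4·(2) = 0; E[bid 25] = -2. Best-responding. ✓
Bidder 2 (valuation low), facing bid 40: bid 25 gives 0, bid 40 gives 5. Proposed bid 40 is best. ✓
Bidder 2 (valuation medium), facing bid 40: bid 25 gives 14, bid 40 gives 0. Proposed bid 25 is best. ✓
Bidder 2 (valuation high), facing bid 40: bid 25 gives -8, bid 40 gives 8. Proposed bid 40 is best. ✓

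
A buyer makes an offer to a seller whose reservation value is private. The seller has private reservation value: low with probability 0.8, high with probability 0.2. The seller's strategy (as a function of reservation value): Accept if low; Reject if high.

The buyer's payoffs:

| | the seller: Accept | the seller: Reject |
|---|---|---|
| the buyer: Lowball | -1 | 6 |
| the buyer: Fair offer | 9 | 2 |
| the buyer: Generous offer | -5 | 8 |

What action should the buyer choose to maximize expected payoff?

E[Lowball] = 0.8·(-1) + 0.2·(6) = 0.4
E[Fair offer] = 0.8·(9) + 0.2·(2) = 7.6
E[Generous offer] = 0.8·(-5) + 0.2·(8) = -2.4
Best response: Fair offer (7.6 is the largest).

Fair offer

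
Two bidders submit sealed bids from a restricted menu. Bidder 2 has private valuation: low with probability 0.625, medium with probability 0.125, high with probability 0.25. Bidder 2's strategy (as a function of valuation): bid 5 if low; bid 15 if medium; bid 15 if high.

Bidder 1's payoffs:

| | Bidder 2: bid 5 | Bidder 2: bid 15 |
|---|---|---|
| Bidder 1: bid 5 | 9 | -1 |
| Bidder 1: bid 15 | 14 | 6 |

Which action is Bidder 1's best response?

E[bid 5] = 0.625·(9) + 0.125·(-1) + 0.25·(-1) = 5.25
E[bid 15] = 0.625·(14) + 0.125·(6) + 0.25·(6) = 11
Best response: bid 15 (11 is the largest).

bid 15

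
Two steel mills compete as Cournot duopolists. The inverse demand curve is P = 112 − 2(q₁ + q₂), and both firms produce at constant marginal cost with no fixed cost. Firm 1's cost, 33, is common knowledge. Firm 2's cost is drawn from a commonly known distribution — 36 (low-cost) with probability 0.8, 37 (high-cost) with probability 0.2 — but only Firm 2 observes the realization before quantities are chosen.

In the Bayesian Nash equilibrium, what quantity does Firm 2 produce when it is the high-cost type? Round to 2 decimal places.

11.90

Firm 2 with cost c maximizes (112 − 2(q₁+q₂) − c)·q₂, giving q₂(c) = (112 − c − 2q₁)/4.
E[c₂] = 0.8·36 + 0.2·37 = 36.2
Firm 1's FOC against E[q₂] yields q₁ = (112 − 2·33 + E[c₂])/6 = (112 − 66 + 36.2)/6 = 13.7.
q₂(high-cost) = (112 − 37 − 2·13.7)/4 = 11.9.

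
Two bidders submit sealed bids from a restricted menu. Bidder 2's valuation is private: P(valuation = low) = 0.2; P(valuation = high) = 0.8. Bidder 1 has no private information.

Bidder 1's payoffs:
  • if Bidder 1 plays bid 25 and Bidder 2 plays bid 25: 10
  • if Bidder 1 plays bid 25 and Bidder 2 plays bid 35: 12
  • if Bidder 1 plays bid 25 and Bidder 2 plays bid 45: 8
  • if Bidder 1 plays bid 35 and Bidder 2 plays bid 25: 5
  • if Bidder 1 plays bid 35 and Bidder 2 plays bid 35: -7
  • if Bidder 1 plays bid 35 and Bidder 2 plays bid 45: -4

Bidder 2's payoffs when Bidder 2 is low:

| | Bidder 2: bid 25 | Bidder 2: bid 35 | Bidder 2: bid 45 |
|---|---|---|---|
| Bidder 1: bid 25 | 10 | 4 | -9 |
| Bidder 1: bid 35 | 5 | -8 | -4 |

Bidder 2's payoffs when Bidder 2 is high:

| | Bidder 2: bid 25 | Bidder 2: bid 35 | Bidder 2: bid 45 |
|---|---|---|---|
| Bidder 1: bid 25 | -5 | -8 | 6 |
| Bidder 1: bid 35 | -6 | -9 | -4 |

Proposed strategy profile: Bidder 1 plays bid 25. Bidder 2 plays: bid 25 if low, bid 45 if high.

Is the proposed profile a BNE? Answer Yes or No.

Yes

Bidder 1 plays bid 25: E[bid 25] = 0.2·(10) + 0.8·(8) = 8.4; E[bid 35] = -2.2. Best-responding. ✓
Bidder 2 (valuation low), facing bid 25: bid 25 gives 10, bid 35 gives 4, bid 45 gives -9. Proposed bid 25 is best. ✓
Bidder 2 (valuation high), facing bid 25: bid 25 gives -5, bid 35 gives -8, bid 45 gives 6. Proposed bid 45 is best. ✓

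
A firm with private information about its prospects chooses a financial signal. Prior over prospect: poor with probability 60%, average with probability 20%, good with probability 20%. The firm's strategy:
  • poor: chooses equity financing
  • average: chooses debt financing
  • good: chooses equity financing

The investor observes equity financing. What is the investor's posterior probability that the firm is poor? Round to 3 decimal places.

Apply Bayes' rule using the sender's strategy as the likelihood.
P(equity financing) = 0.6·1 + 0.2·0 + 0.2·1 = 0.8
P(poor | equity financing) = (0.6·1) / 0.8 = 0.6 / 0.8 = 0.75

0.750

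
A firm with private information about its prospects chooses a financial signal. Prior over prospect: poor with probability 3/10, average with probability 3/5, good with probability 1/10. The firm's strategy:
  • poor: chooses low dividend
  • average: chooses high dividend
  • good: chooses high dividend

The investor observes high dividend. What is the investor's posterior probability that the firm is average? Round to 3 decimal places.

Apply Bayes' rule using the sender's strategy as the likelihood.
P(high dividend) = (3/10)·0 + (3/5)·1 + (1/10)·1 = 7/10
P(average | high dividend) = ((3/5)·1) / (7/10) = (3/5) / (7/10) = 6/7

0.857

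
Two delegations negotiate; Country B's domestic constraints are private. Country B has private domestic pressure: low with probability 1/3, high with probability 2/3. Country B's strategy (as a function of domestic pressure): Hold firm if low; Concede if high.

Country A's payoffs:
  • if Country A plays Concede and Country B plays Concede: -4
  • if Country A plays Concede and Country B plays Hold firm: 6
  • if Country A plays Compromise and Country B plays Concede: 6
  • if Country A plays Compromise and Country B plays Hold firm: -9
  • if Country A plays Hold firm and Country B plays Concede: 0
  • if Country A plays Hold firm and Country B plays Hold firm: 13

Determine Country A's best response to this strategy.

Hold firm

Compute Country A's expected payoff for each action, taking the expectation over Country B's type.
E[Concede] = 1/3·(6) + 2/3·(-4) = -2/3
E[Compromise] = 1/3·(-9) + 2/3·(6) = 1
E[Hold firm] = 1/3·(13) + 2/3·(0) = 13/3
Best response: Hold firm (13/3 is the largest).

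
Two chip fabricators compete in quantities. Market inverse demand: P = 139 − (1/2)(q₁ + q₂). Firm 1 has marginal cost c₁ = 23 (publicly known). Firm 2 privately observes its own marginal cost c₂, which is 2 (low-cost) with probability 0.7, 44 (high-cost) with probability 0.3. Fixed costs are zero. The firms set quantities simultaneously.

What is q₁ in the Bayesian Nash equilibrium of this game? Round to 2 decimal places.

Type-c best response for Firm 2: q₂(c) = (139 − c) − q₁/2.
Firm 1 maximizes expected profit; its first-order condition is 139 − q₁ − (1/2)E[q₂] − 23 = 0.
Substituting E[q₂] and solving: E[c₂] = 14.6, so q₁ = (139 − 2·23 + 14.6)/(3/2) = 71.7333.

71.73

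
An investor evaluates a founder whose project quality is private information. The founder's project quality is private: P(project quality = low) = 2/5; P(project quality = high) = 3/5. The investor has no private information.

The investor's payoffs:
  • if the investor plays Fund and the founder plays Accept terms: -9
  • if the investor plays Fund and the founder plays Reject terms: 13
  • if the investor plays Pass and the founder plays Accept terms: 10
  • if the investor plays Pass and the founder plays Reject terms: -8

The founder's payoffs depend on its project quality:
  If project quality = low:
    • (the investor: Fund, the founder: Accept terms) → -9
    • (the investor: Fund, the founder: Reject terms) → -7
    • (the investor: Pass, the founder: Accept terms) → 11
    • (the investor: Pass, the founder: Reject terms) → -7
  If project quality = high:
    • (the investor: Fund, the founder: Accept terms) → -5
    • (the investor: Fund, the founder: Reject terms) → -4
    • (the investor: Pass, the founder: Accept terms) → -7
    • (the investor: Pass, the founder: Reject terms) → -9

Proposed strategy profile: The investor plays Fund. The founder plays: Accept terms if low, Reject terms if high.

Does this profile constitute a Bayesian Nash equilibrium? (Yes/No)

No

The investor plays Fund: E[Fund] = 2/5·(-9) + 3/5·(13) = 21/5; E[Pass] = -4/5. Best-responding. ✓
The founder (project quality low), facing Fund: Accept terms gives -9, Reject terms gives -7. Proposed Accept terms is not best — profitable deviation exists. ✗
The founder (project quality high), facing Fund: Accept terms gives -5, Reject terms gives -4. Proposed Reject terms is best. ✓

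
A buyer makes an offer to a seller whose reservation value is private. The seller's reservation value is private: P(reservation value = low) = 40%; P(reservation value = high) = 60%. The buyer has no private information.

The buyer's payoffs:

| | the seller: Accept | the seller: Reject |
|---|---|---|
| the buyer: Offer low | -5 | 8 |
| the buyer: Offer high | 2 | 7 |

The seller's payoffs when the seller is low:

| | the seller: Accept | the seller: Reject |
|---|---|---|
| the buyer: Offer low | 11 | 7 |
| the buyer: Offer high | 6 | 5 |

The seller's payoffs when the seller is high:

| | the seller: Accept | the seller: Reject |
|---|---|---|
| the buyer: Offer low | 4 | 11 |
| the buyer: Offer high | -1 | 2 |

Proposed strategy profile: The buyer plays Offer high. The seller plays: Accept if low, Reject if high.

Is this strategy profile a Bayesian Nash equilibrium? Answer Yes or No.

The buyer plays Offer high: E[Offer high] = 0.4·(2) + 0.6·(7) = 5; E[Offer low] = 2.8. Best-responding. ✓
The seller (reservation value low), facing Offer high: Accept gives 6, Reject gives 5. Proposed Accept is best. ✓
The seller (reservation value high), facing Offer high: Accept gives -1, Reject gives 2. Proposed Reject is best. ✓

Yes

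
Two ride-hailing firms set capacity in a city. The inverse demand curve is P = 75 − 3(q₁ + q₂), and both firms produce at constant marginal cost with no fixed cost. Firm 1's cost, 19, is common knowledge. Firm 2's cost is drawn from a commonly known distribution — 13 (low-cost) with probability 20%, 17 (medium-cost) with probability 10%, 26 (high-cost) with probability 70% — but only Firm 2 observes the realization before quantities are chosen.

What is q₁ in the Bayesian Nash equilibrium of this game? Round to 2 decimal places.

6.61

Type-c best response for Firm 2: q₂(c) = (75 − c)/6 − q₁/2.
Firm 1 maximizes expected profit; its first-order condition is 75 − 6q₁ − 3E[q₂] − 19 = 0.
Substituting E[q₂] and solving: E[c₂] = 22.5, so q₁ = (75 − 2·19 + 22.5)/9 = 6.61111.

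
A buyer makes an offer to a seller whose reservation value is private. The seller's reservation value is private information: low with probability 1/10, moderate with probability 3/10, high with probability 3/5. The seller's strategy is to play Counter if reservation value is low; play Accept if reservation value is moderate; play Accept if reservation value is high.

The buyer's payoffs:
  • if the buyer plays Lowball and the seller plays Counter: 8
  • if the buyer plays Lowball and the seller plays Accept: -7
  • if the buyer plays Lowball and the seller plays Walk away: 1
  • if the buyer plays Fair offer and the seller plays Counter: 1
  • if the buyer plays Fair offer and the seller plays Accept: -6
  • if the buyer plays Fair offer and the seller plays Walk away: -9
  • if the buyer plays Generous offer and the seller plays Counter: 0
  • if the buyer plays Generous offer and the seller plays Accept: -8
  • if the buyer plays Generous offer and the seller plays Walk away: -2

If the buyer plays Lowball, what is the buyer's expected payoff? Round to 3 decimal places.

Take the expectation over the seller's reservation value, weighting each type's action by its prior probability.
E[Lowball] = 1/10·8 + 3/10·(-7) + 3/5·(-7) = 4/5 + (-21/10) + (-21/5) = -11/2

-5.500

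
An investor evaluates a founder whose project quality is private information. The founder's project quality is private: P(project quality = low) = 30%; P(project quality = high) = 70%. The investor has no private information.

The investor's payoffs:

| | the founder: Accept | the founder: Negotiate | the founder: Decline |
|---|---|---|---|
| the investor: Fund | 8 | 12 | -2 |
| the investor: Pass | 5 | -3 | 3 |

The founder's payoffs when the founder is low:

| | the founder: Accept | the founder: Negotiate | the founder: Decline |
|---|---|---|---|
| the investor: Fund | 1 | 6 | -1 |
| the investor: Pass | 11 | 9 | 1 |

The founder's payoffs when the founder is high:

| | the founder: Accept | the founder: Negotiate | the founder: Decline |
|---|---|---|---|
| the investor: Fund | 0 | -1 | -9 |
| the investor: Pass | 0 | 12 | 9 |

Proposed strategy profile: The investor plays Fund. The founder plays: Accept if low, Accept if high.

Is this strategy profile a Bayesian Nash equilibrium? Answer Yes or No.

The investor plays Fund: E[Fund] = 0.3·(8) + 0.7·(8) = 8; E[Pass] = 5. Best-responding. ✓
The founder (project quality low), facing Fund: Accept gives 1, Negotiate gives 6, Decline gives -1. Proposed Accept is not best — profitable deviation exists. ✗
The founder (project quality high), facing Fund: Accept gives 0, Negotiate gives -1, Decline gives -9. Proposed Accept is best. ✓

No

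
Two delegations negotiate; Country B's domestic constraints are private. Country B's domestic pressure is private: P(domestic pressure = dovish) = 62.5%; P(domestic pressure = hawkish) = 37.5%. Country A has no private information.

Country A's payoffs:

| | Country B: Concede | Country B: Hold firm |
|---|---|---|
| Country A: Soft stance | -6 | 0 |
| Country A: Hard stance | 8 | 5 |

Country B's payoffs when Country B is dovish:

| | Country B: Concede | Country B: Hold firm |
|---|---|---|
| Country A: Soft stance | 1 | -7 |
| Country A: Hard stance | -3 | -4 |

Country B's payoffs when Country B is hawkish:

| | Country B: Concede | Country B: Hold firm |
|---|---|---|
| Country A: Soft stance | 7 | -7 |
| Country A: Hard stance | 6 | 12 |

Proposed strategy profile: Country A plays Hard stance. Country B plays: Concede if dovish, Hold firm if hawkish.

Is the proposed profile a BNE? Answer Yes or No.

Yes

Country A plays Hard stance: E[Hard stance] = 0.625·(8) + 0.375·(5) = 6.875; E[Soft stance] = -3.75. Best-responding. ✓
Country B (domestic pressure dovish), facing Hard stance: Concede gives -3, Hold firm gives -4. Proposed Concede is best. ✓
Country B (domestic pressure hawkish), facing Hard stance: Concede gives 6, Hold firm gives 12. Proposed Hold firm is best. ✓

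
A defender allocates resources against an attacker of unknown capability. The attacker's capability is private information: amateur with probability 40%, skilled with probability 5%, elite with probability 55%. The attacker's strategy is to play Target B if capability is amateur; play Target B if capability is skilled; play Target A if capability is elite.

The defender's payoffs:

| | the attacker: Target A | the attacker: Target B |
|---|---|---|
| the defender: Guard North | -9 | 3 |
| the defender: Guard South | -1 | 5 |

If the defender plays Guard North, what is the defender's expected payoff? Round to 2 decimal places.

E[Guard North] = 0.4·3 + 0.05·3 + 0.55·(-9) = 1.2 + 0.15 + (-4.95) = -3.6

-3.60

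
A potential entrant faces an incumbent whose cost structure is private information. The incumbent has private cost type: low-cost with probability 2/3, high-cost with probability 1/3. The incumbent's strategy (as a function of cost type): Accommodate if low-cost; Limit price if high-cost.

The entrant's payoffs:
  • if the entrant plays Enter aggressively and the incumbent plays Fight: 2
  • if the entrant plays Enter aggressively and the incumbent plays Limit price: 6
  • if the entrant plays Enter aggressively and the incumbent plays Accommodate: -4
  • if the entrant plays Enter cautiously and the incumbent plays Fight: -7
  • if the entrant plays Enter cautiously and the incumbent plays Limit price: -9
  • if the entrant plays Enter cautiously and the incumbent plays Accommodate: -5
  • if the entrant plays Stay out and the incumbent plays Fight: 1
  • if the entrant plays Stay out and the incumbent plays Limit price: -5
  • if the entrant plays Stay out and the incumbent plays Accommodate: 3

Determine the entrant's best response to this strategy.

Compute the entrant's expected payoff for each action, taking the expectation over the incumbent's type.
E[Enter aggressively] = 2/3·(-4) + 1/3·(6) = -2/3
E[Enter cautiously] = 2/3·(-5) + 1/3·(-9) = -19/3
E[Stay out] = 2/3·(3) + 1/3·(-5) = 1/3
Best response: Stay out (1/3 is the largest).

Stay out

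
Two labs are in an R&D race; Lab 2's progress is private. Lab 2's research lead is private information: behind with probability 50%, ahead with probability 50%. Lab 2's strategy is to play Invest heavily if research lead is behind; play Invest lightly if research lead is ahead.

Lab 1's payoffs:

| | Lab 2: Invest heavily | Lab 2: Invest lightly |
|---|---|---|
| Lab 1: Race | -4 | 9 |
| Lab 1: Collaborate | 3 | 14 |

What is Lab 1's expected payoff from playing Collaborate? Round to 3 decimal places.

8.500

E[Collaborate] = 0.5·3 + 0.5·14 = 1.5 + 7 = 8.5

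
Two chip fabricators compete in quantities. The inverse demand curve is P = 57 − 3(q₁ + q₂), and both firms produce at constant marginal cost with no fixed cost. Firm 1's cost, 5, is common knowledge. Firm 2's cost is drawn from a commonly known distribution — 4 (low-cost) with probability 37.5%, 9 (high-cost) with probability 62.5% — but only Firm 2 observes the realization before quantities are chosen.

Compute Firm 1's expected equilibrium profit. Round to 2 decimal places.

108.50

Firm 2 with cost c maximizes (57 − 3(q₁+q₂) − c)·q₂, giving q₂(c) = (57 − c − 3q₁)/6.
E[c₂] = 0.375·4 + 0.625·9 = 7.125
Firm 1's FOC against E[q₂] yields q₁ = (57 − 2·5 + E[c₂])/9 = (57 − 10 + 7.125)/9 = 6.01389.
E[P] = 57 − 3·(q₁ + E[q₂]) = 23.0417; Firm 1's expected profit = (E[P] − 5)·q₁ = (23.0417 − 5)·6.01389 = 108.501.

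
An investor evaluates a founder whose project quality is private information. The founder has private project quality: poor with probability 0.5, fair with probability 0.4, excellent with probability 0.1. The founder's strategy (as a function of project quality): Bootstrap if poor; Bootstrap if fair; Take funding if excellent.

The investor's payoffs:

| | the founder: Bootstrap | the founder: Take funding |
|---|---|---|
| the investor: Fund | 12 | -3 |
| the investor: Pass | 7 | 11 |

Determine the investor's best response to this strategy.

E[Fund] = 0.5·(12) + 0.4·(12) + 0.1·(-3) = 10.5
E[Pass] = 0.5·(7) + 0.4·(7) + 0.1·(11) = 7.4
Best response: Fund (10.5 is the largest).

Fund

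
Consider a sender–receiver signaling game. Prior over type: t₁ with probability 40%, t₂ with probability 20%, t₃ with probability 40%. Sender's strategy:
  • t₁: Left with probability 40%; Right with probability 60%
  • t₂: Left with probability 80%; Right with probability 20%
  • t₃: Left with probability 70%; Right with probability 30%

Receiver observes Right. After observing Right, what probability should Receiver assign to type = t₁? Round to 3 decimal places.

0.600

P(Right) = 0.4·0.6 + 0.2·0.2 + 0.4·0.3 = 0.4
P(t₁ | Right) = (0.4·0.6) / 0.4 = 0.24 / 0.4 = 0.6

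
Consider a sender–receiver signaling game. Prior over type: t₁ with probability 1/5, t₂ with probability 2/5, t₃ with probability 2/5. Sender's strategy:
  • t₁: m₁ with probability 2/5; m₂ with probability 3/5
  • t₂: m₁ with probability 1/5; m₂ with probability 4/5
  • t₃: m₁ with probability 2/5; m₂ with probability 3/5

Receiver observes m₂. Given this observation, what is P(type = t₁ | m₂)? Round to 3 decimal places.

0.176

P(m₂) = (1/5)·(3/5) + (2/5)·(4/5) + (2/5)·(3/5) = 17/25
P(t₁ | m₂) = ((1/5)·(3/5)) / (17/25) = (3/25) / (17/25) = 3/17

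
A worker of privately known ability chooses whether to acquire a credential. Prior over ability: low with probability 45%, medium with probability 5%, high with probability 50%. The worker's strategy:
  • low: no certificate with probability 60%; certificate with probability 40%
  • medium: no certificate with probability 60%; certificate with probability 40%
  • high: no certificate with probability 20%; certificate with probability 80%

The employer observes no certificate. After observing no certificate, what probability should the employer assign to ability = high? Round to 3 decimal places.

Apply Bayes' rule using the sender's strategy as the likelihood.
P(no certificate) = 0.45·0.6 + 0.05·0.6 + 0.5·0.2 = 0.4
P(high | no certificate) = (0.5·0.2) / 0.4 = 0.1 / 0.4 = 0.25

0.250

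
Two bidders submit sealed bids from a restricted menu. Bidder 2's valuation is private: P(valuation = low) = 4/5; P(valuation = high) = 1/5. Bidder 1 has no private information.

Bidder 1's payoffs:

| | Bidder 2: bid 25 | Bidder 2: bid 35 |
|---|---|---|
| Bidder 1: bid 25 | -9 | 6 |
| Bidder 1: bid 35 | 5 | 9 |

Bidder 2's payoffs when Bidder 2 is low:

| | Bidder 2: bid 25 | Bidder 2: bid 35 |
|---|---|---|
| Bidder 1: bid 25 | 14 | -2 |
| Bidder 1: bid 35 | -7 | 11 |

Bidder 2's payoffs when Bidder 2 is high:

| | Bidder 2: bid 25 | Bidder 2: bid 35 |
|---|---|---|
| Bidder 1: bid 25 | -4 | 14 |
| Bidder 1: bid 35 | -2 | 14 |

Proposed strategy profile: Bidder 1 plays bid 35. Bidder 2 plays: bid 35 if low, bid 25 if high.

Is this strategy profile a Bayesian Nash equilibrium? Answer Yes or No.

No

Bidder 1 plays bid 35: E[bid 35] = 4/5·(9) + 1/5·(5) = 41/5; E[bid 25] = 3. Best-responding. ✓
Bidder 2 (valuation low), facing bid 35: bid 25 gives -7, bid 35 gives 11. Proposed bid 35 is best. ✓
Bidder 2 (valuation high), facing bid 35: bid 25 gives -2, bid 35 gives 14. Proposed bid 25 is not best — profitable deviation exists. ✗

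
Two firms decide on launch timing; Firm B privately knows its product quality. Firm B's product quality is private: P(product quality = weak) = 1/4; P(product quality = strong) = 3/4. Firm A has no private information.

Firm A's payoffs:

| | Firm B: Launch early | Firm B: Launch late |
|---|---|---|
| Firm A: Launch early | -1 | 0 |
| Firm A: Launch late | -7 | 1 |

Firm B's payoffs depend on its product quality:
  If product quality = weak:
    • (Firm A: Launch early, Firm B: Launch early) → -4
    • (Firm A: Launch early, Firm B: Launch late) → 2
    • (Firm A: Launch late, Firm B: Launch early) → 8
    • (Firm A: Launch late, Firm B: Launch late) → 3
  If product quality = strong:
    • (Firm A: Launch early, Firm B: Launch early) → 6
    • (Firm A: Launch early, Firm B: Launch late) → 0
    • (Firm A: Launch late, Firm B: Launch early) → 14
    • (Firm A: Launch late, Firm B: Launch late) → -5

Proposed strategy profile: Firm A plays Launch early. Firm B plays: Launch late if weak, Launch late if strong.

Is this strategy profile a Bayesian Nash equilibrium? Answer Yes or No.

Firm A plays Launch early: E[Launch early] = 1/4·(0) + 3/4·(0) = 0; E[Launch late] = 1. Not best-responding. ✗
Firm B (product quality weak), facing Launch early: Launch early gives -4, Launch late gives 2. Proposed Launch late is best. ✓
Firm B (product quality strong), facing Launch early: Launch early gives 6, Launch late gives 0. Proposed Launch late is not best — profitable deviation exists. ✗

No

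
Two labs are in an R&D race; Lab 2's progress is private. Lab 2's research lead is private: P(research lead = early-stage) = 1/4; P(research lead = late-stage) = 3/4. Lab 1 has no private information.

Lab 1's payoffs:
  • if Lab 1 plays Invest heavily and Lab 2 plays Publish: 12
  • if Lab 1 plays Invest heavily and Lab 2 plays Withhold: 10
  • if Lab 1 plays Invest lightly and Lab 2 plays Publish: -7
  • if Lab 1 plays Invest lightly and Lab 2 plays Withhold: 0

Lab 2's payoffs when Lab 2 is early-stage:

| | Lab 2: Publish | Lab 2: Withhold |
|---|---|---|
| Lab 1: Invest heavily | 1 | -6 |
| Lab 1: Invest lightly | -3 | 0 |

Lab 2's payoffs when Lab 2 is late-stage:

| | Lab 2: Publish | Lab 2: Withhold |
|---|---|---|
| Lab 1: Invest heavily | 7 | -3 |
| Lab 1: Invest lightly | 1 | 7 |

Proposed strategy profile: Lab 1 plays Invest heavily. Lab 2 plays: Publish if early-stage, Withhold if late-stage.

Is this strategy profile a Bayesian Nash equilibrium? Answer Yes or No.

No

Lab 1 plays Invest heavily: E[Invest heavily] = 1/4·(12) + 3/4·(10) = 21/2; E[Invest lightly] = -7/4. Best-responding. ✓
Lab 2 (research lead early-stage), facing Invest heavily: Publish gives 1, Withhold gives -6. Proposed Publish is best. ✓
Lab 2 (research lead late-stage), facing Invest heavily: Publish gives 7, Withhold gives -3. Proposed Withhold is not best — profitable deviation exists. ✗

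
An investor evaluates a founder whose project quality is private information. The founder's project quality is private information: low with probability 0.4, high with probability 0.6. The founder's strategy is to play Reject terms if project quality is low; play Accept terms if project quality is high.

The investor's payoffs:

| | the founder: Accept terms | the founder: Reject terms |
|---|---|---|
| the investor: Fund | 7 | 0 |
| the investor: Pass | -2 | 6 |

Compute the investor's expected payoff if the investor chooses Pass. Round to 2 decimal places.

Take the expectation over the founder's project quality, weighting each type's action by its prior probability.
E[Pass] = 0.4·6 + 0.6·(-2) = 2.4 + (-1.2) = 1.2

1.20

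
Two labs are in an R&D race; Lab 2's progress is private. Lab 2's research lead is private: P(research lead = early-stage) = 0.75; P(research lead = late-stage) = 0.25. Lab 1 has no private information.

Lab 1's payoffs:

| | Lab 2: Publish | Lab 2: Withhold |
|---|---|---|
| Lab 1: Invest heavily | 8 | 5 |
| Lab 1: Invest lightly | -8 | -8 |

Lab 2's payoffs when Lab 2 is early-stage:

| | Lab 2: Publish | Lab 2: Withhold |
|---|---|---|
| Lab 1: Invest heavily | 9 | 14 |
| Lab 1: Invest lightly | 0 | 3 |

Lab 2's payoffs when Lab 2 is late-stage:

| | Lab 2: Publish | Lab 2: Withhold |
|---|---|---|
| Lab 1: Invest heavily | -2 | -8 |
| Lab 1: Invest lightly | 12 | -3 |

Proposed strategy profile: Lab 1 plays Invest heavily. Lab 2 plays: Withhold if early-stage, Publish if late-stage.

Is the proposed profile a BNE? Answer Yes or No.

Yes

Lab 1 plays Invest heavily: E[Invest heavily] = 0.75·(5) + 0.25·(8) = 5.75; E[Invest lightly] = -8. Best-responding. ✓
Lab 2 (research lead early-stage), facing Invest heavily: Publish gives 9, Withhold gives 14. Proposed Withhold is best. ✓
Lab 2 (research lead late-stage), facing Invest heavily: Publish gives -2, Withhold gives -8. Proposed Publish is best. ✓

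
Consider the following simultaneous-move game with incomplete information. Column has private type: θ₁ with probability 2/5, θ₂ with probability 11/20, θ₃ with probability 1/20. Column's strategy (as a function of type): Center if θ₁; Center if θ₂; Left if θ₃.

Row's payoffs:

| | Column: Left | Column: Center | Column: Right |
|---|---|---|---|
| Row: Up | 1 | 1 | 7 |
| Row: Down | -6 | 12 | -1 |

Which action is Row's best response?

Compute Row's expected payoff for each action, taking the expectation over Column's type.
E[Up] = 2/5·(1) + 11/20·(1) + 1/20·(1) = 1
E[Down] = 2/5·(12) + 11/20·(12) + 1/20·(-6) = 111/10
Best response: Down (111/10 is the largest).

Down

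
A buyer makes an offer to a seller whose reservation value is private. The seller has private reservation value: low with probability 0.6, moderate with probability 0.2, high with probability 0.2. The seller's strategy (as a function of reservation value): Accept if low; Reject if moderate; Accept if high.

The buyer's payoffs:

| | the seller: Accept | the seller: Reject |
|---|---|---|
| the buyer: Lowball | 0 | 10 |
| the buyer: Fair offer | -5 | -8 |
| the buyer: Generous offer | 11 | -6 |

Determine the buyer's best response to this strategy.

E[Lowball] = 0.6·(0) + 0.2·(10) + 0.2·(0) = 2
E[Fair offer] = 0.6·(-5) + 0.2·(-8) + 0.2·(-5) = -5.6
E[Generous offer] = 0.6·(11) + 0.2·(-6) + 0.2·(11) = 7.6
Best response: Generous offer (7.6 is the largest).

Generous offer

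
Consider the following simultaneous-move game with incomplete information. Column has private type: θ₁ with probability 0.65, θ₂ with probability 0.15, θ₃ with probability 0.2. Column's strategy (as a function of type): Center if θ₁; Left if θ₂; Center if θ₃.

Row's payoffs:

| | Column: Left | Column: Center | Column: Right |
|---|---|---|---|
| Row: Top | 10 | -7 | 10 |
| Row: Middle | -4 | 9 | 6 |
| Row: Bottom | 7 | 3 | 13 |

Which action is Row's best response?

Middle

Compute Row's expected payoff for each action, taking the expectation over Column's type.
E[Top] = 0.65·(-7) + 0.15·(10) + 0.2·(-7) = -4.45
E[Middle] = 0.65·(9) + 0.15·(-4) + 0.2·(9) = 7.05
E[Bottom] = 0.65·(3) + 0.15·(7) + 0.2·(3) = 3.6
Best response: Middle (7.05 is the largest).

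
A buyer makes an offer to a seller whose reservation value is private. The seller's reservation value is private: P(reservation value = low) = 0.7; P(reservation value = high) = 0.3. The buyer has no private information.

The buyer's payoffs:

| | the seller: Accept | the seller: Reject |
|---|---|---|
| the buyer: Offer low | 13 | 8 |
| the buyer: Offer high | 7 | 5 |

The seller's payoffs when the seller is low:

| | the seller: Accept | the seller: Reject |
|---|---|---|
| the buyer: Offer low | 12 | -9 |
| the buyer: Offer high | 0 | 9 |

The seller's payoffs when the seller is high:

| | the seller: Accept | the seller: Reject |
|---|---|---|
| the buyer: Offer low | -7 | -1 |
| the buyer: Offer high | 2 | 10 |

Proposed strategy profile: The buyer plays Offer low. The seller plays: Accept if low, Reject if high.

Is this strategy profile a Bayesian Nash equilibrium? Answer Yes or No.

The buyer plays Offer low: E[Offer low] = 0.7·(13) + 0.3·(8) = 11.5; E[Offer high] = 6.4. Best-responding. ✓
The seller (reservation value low), facing Offer low: Accept gives 12, Reject gives -9. Proposed Accept is best. ✓
The seller (reservation value high), facing Offer low: Accept gives -7, Reject gives -1. Proposed Reject is best. ✓

Yes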